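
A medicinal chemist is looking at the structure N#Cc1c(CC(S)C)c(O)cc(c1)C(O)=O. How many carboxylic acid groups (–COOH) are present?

1

The carboxylic acid motif appears at heavy-atom position 14 in the SMILES.
Other groups present: 1 hydroxyl, 1 nitrile, 1 thiol.
Carboxylic acid count: 1.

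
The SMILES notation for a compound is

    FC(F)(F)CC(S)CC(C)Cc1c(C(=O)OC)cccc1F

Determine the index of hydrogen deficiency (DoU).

Molecular formula: C15H18F4O2S.
DoU = (2C + 2 + N − H − X) / 2, where X is the halogen count and O/S are ignored.
    = (2·15 + 2 + 0 − 18 − 4) / 2 = 10 / 2 = 5.

5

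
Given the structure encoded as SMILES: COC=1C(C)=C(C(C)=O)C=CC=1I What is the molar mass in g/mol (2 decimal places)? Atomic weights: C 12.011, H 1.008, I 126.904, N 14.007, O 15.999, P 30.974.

First, the molecular formula is C10H11IO2 (counting implicit H from valence).
  C: 10 × 12.011 = 120.110
  H: 11 × 1.008 = 11.088
  I: 1 × 126.904 = 126.904
  O: 2 × 15.999 = 31.998
Sum: 10×12.011 + 11×1.008 + 1×126.904 + 2×15.999 = 290.100 → 290.10 g/mol.

290.10 g/mol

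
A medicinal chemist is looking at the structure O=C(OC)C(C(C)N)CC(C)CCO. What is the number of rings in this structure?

In SMILES, each pair of matching ring-closure digits denotes one ring-closing bond; the number of such bonds equals the number of independent rings.
Ring-closure bonds here: 0.

0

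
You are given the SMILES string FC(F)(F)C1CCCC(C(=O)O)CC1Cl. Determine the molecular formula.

Walk through each heavy atom and fill implicit hydrogens from standard valence (C 4, N 3, O 2, S 2, halogen 1):
  atom 1: F (halogen, monovalent) → 0 H
  atom 2: C, bond orders sum to 4 (valence 4) → 0 H
  atom 3: F (halogen, monovalent) → 0 H
  atom 4: F (halogen, monovalent) → 0 H
  atom 5: C, bond orders sum to 3 (valence 4) → 1 H
  atom 6: C, bond orders sum to 2 (valence 4) → 2 H
  atom 7: C, bond orders sum to 2 (valence 4) → 2 H
  atom 8: C, bond orders sum to 2 (valence 4) → 2 H
  atom 9: C, bond orders sum to 3 (valence 4) → 1 H
  atom 10: C, bond orders sum to 4 (valence 4) → 0 H
  atom 11: O, bond orders sum to 2 (valence 2) → 0 H
  atom 12: O, bond orders sum to 1 (valence 2) → 1 H
  atom 13: C, bond orders sum to 2 (valence 4) → 2 H
  atom 14: C, bond orders sum to 3 (valence 4) → 1 H
  atom 15: Cl (halogen, monovalent) → 0 H
Totals → C:9, H:12, Cl:1, F:3, O:2.

C9H12ClF3O2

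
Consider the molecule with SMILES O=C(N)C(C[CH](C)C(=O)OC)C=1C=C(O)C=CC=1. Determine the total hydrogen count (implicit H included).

Walk through each heavy atom and fill implicit hydrogens from standard valence (C 4, N 3, O 2, S 2, halogen 1):
  atom 1: O, bond orders sum to 2 (valence 2) → 0 H
  atom 2: C, bond orders sum to 4 (valence 4) → 0 H
  atom 3: N, bond orders sum to 1 (valence 3) → 2 H
  atom 4: C, bond orders sum to 3 (valence 4) → 1 H
  atom 5: C, bond orders sum to 2 (valence 4) → 2 H
  atom 6: C with explicit H count 1
  atom 7: C, bond orders sum to 1 (valence 4) → 3 H
  atom 8: C, bond orders sum to 4 (valence 4) → 0 H
  atom 9: O, bond orders sum to 2 (valence 2) → 0 H
  atom 10: O, bond orders sum to 2 (valence 2) → 0 H
  atom 11: C, bond orders sum to 1 (valence 4) → 3 H
  atom 12: C, bond orders sum to 4 (valence 4) → 0 H
  atom 13: C, bond orders sum to 3 (valence 4) → 1 H
  atom 14: C, bond orders sum to 4 (valence 4) → 0 H
  atom 15: O, bond orders sum to 1 (valence 2) → 1 H
  atom 16: C, bond orders sum to 3 (valence 4) → 1 H
  atom 17: C, bond orders sum to 3 (valence 4) → 1 H
  atom 18: C, bond orders sum to 3 (valence 4) → 1 H
Total hydrogens: 17.

17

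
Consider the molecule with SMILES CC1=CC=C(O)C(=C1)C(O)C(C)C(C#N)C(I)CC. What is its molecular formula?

Walk through each heavy atom and fill implicit hydrogens from standard valence (C 4, N 3, O 2, S 2, halogen 1):
  atom 1: C, bond orders sum to 1 (valence 4) → 3 H
  atom 2: C, bond orders sum to 4 (valence 4) → 0 H
  atom 3: C, bond orders sum to 3 (valence 4) → 1 H
  atom 4: C, bond orders sum to 3 (valence 4) → 1 H
  atom 5: C, bond orders sum to 4 (valence 4) → 0 H
  atom 6: O, bond orders sum to 1 (valence 2) → 1 H
  atom 7: C, bond orders sum to 4 (valence 4) → 0 H
  atom 8: C, bond orders sum to 3 (valence 4) → 1 H
  atom 9: C, bond orders sum to 3 (valence 4) → 1 H
  atom 10: O, bond orders sum to 1 (valence 2) → 1 H
  atom 11: C, bond orders sum to 3 (valence 4) → 1 H
  atom 12: C, bond orders sum to 1 (valence 4) → 3 H
  atom 13: C, bond orders sum to 3 (valence 4) → 1 H
  atom 14: C, bond orders sum to 4 (valence 4) → 0 H
  atom 15: N, bond orders sum to 3 (valence 3) → 0 H
  atom 16: C, bond orders sum to 3 (valence 4) → 1 H
  atom 17: I (halogen, monovalent) → 0 H
  atom 18: C, bond orders sum to 2 (valence 4) → 2 H
  atom 19: C, bond orders sum to 1 (valence 4) → 3 H
Totals → C:15, H:20, I:1, N:1, O:2.
In Hill order: C15H20INO2.

C15H20INO2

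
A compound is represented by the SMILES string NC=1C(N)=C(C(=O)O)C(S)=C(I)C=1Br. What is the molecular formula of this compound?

Walk through each heavy atom and fill implicit hydrogens from standard valence (C 4, N 3, O 2, S 2, halogen 1):
  atom 1: N, bond orders sum to 1 (valence 3) → 2 H
  atom 2: C, bond orders sum to 4 (valence 4) → 0 H
  atom 3: C, bond orders sum to 4 (valence 4) → 0 H
  atom 4: N, bond orders sum to 1 (valence 3) → 2 H
  atom 5: C, bond orders sum to 4 (valence 4) → 0 H
  atom 6: C, bond orders sum to 4 (valence 4) → 0 H
  atom 7: O, bond orders sum to 2 (valence 2) → 0 H
  atom 8: O, bond orders sum to 1 (valence 2) → 1 H
  atom 9: C, bond orders sum to 4 (valence 4) → 0 H
  atom 10: S, bond orders sum to 1 (valence 2) → 1 H
  atom 11: C, bond orders sum to 4 (valence 4) → 0 H
  atom 12: I (halogen, monovalent) → 0 H
  atom 13: C, bond orders sum to 4 (valence 4) → 0 H
  atom 14: Br (halogen, monovalent) → 0 H
Totals → C:7, H:6, Br:1, I:1, N:2, O:2, S:1.

C7H6BrIN2O2S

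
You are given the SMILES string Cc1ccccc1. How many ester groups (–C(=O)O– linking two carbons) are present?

0

Scan the SMILES for the ester motif — none present.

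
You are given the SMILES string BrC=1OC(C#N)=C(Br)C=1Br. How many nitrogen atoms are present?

1

Scan the SMILES for N atoms (remember two-letter symbols like Cl and Br are single atoms).
Nitrogen count: 1.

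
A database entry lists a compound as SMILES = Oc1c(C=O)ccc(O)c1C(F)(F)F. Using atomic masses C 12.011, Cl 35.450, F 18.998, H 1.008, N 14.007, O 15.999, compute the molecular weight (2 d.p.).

First, the molecular formula is C8H5F3O3 (counting implicit H from valence).
  C: 8 × 12.011 = 96.088
  F: 3 × 18.998 = 56.994
  H: 5 × 1.008 = 5.040
  O: 3 × 15.999 = 47.997
Sum: 8×12.011 + 3×18.998 + 5×1.008 + 3×15.999 = 206.119 → 206.12 g/mol.

206.12 g/mol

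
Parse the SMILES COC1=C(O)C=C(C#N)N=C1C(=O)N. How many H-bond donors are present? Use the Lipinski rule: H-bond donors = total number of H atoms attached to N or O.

3

Donors: find every N or O and count the H atoms it carries.
  atom 2 (O): bond orders sum to 2 → 0 H
  atom 5 (O): bond orders sum to 1 → 1 H
  atom 9 (N): bond orders sum to 3 → 0 H
  atom 10 (N): bond orders sum to 3 → 0 H
  atom 13 (O): bond orders sum to 2 → 0 H
  atom 14 (N): bond orders sum to 1 → 2 H
Lipinski HBD = 3.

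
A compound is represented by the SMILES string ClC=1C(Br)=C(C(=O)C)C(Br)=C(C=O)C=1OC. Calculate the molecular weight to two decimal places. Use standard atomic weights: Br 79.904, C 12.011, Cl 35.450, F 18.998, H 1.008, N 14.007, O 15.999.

First, the molecular formula is C10H7Br2ClO3 (counting implicit H from valence).
  Br: 2 × 79.904 = 159.808
  C: 10 × 12.011 = 120.110
  Cl: 1 × 35.450 = 35.450
  H: 7 × 1.008 = 7.056
  O: 3 × 15.999 = 47.997
Sum: 2×79.904 + 10×12.011 + 1×35.450 + 7×1.008 + 3×15.999 = 370.421 → 370.42 g/mol.

370.42 g/mol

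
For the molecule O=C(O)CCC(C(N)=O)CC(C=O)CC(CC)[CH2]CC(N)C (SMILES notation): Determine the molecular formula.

C16H30N2O4

Walk through each heavy atom and fill implicit hydrogens from standard valence (C 4, N 3, O 2, S 2, halogen 1):
  atom 1: O, bond orders sum to 2 (valence 2) → 0 H
  atom 2: C, bond orders sum to 4 (valence 4) → 0 H
  atom 3: O, bond orders sum to 1 (valence 2) → 1 H
  atom 4: C, bond orders sum to 2 (valence 4) → 2 H
  atom 5: C, bond orders sum to 2 (valence 4) → 2 H
  atom 6: C, bond orders sum to 3 (valence 4) → 1 H
  atom 7: C, bond orders sum to 4 (valence 4) → 0 H
  atom 8: N, bond orders sum to 1 (valence 3) → 2 H
  atom 9: O, bond orders sum to 2 (valence 2) → 0 H
  atom 10: C, bond orders sum to 2 (valence 4) → 2 H
  atom 11: C, bond orders sum to 3 (valence 4) → 1 H
  atom 12: C, bond orders sum to 3 (valence 4) → 1 H
  atom 13: O, bond orders sum to 2 (valence 2) → 0 H
  atom 14: C, bond orders sum to 2 (valence 4) → 2 H
  atom 15: C, bond orders sum to 3 (valence 4) → 1 H
  atom 16: C, bond orders sum to 2 (valence 4) → 2 H
  atom 17: C, bond orders sum to 1 (valence 4) → 3 H
  atom 18: C with explicit H count 2
  atom 19: C, bond orders sum to 2 (valence 4) → 2 H
  atom 20: C, bond orders sum to 3 (valence 4) → 1 H
  atom 21: N, bond orders sum to 1 (valence 3) → 2 H
  atom 22: C, bond orders sum to 1 (valence 4) → 3 H
Totals → C:16, H:30, N:2, O:4.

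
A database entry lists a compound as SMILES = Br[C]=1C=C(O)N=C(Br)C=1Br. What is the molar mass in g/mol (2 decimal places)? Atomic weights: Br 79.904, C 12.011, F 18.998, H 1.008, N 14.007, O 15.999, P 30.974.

331.79 g/mol

First, the molecular formula is C5H2Br3NO (counting implicit H from valence).
  Br: 3 × 79.904 = 239.712
  C: 5 × 12.011 = 60.055
  H: 2 × 1.008 = 2.016
  N: 1 × 14.007 = 14.007
  O: 1 × 15.999 = 15.999
Sum: 3×79.904 + 5×12.011 + 2×1.008 + 1×14.007 + 1×15.999 = 331.789 → 331.79 g/mol.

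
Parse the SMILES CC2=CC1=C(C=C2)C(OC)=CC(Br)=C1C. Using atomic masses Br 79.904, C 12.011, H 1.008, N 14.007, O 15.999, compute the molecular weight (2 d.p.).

First, the molecular formula is C13H13BrO (counting implicit H from valence).
  Br: 1 × 79.904 = 79.904
  C: 13 × 12.011 = 156.143
  H: 13 × 1.008 = 13.104
  O: 1 × 15.999 = 15.999
Sum: 1×79.904 + 13×12.011 + 13×1.008 + 1×15.999 = 265.150 → 265.15 g/mol.

265.15 g/mol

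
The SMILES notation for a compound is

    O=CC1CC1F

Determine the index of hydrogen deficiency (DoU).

2

Degree of unsaturation = (number of rings) + (number of π bonds).
Ring closures in the SMILES: 1.
π bonds: 1 double bond (each 1 DoU) → 1 DoU from unsaturation.
Total DoU = 1 + 1 = 2.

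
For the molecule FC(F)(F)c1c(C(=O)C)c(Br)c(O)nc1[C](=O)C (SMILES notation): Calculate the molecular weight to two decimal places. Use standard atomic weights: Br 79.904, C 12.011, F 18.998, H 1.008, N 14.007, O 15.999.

326.07 g/mol

First, the molecular formula is C10H7BrF3NO3 (counting implicit H from valence).
  Br: 1 × 79.904 = 79.904
  C: 10 × 12.011 = 120.110
  F: 3 × 18.998 = 56.994
  H: 7 × 1.008 = 7.056
  N: 1 × 14.007 = 14.007
  O: 3 × 15.999 = 47.997
Sum: 1×79.904 + 10×12.011 + 3×18.998 + 7×1.008 + 1×14.007 + 3×15.999 = 326.068 → 326.07 g/mol.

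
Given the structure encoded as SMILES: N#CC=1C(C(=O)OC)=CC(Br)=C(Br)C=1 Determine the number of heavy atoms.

Every atom symbol written in the SMILES (organic subset) is one heavy atom; implicit H are not written.
Heavy atoms by element → Br:2, C:9, N:1, O:2.
Total: 14.

14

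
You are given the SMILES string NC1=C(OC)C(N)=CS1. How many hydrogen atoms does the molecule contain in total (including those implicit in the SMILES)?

Walk through each heavy atom and fill implicit hydrogens from standard valence (C 4, N 3, O 2, S 2, halogen 1):
  atom 1: N, bond orders sum to 1 (valence 3) → 2 H
  atom 2: C, bond orders sum to 4 (valence 4) → 0 H
  atom 3: C, bond orders sum to 4 (valence 4) → 0 H
  atom 4: O, bond orders sum to 2 (valence 2) → 0 H
  atom 5: C, bond orders sum to 1 (valence 4) → 3 H
  atom 6: C, bond orders sum to 4 (valence 4) → 0 H
  atom 7: N, bond orders sum to 1 (valence 3) → 2 H
  atom 8: C, bond orders sum to 3 (valence 4) → 1 H
  atom 9: S, bond orders sum to 2 (valence 2) → 0 H
Total hydrogens: 8.

8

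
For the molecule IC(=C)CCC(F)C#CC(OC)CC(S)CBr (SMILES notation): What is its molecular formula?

C12H17BrFIOS

Walk through each heavy atom and fill implicit hydrogens from standard valence (C 4, N 3, O 2, S 2, halogen 1):
  atom 1: I (halogen, monovalent) → 0 H
  atom 2: C, bond orders sum to 4 (valence 4) → 0 H
  atom 3: C, bond orders sum to 2 (valence 4) → 2 H
  atom 4: C, bond orders sum to 2 (valence 4) → 2 H
  atom 5: C, bond orders sum to 2 (valence 4) → 2 H
  atom 6: C, bond orders sum to 3 (valence 4) → 1 H
  atom 7: F (halogen, monovalent) → 0 H
  atom 8: C, bond orders sum to 4 (valence 4) → 0 H
  atom 9: C, bond orders sum to 4 (valence 4) → 0 H
  atom 10: C, bond orders sum to 3 (valence 4) → 1 H
  atom 11: O, bond orders sum to 2 (valence 2) → 0 H
  atom 12: C, bond orders sum to 1 (valence 4) → 3 H
  atom 13: C, bond orders sum to 2 (valence 4) → 2 H
  atom 14: C, bond orders sum to 3 (valence 4) → 1 H
  atom 15: S, bond orders sum to 1 (valence 2) → 1 H
  atom 16: C, bond orders sum to 2 (valence 4) → 2 H
  atom 17: Br (halogen, monovalent) → 0 H
Totals → C:12, H:17, Br:1, F:1, I:1, O:1, S:1.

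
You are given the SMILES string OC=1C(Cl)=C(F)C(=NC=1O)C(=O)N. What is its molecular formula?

Walk through each heavy atom and fill implicit hydrogens from standard valence (C 4, N 3, O 2, S 2, halogen 1):
  atom 1: O, bond orders sum to 1 (valence 2) → 1 H
  atom 2: C, bond orders sum to 4 (valence 4) → 0 H
  atom 3: C, bond orders sum to 4 (valence 4) → 0 H
  atom 4: Cl (halogen, monovalent) → 0 H
  atom 5: C, bond orders sum to 4 (valence 4) → 0 H
  atom 6: F (halogen, monovalent) → 0 H
  atom 7: C, bond orders sum to 4 (valence 4) → 0 H
  atom 8: N, bond orders sum to 3 (valence 3) → 0 H
  atom 9: C, bond orders sum to 4 (valence 4) → 0 H
  atom 10: O, bond orders sum to 1 (valence 2) → 1 H
  atom 11: C, bond orders sum to 4 (valence 4) → 0 H
  atom 12: O, bond orders sum to 2 (valence 2) → 0 H
  atom 13: N, bond orders sum to 1 (valence 3) → 2 H
Totals → C:6, H:4, Cl:1, F:1, N:2, O:3.
In Hill order: C6H4ClFN2O3.

C6H4ClFN2O3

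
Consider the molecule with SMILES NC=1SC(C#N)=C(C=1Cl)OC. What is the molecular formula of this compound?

Walk through each heavy atom and fill implicit hydrogens from standard valence (C 4, N 3, O 2, S 2, halogen 1):
  atom 1: N, bond orders sum to 1 (valence 3) → 2 H
  atom 2: C, bond orders sum to 4 (valence 4) → 0 H
  atom 3: S, bond orders sum to 2 (valence 2) → 0 H
  atom 4: C, bond orders sum to 4 (valence 4) → 0 H
  atom 5: C, bond orders sum to 4 (valence 4) → 0 H
  atom 6: N, bond orders sum to 3 (valence 3) → 0 H
  atom 7: C, bond orders sum to 4 (valence 4) → 0 H
  atom 8: C, bond orders sum to 4 (valence 4) → 0 H
  atom 9: Cl (halogen, monovalent) → 0 H
  atom 10: O, bond orders sum to 2 (valence 2) → 0 H
  atom 11: C, bond orders sum to 1 (valence 4) → 3 H
Totals → C:6, H:5, Cl:1, N:2, O:1, S:1.

C6H5ClN2OS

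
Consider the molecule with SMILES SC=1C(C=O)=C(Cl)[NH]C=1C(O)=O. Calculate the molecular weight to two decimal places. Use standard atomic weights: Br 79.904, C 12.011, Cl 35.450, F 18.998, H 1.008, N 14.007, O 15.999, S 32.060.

205.61 g/mol

First, the molecular formula is C6H4ClNO3S (counting implicit H from valence).
  C: 6 × 12.011 = 72.066
  Cl: 1 × 35.450 = 35.450
  H: 4 × 1.008 = 4.032
  N: 1 × 14.007 = 14.007
  O: 3 × 15.999 = 47.997
  S: 1 × 32.060 = 32.060
Sum: 6×12.011 + 1×35.450 + 4×1.008 + 1×14.007 + 3×15.999 + 1×32.060 = 205.612 → 205.61 g/mol.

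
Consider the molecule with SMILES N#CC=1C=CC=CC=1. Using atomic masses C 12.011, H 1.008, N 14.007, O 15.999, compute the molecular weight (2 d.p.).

103.12 g/mol

First, the molecular formula is C7H5N (counting implicit H from valence).
  C: 7 × 12.011 = 84.077
  H: 5 × 1.008 = 5.040
  N: 1 × 14.007 = 14.007
Sum: 7×12.011 + 5×1.008 + 1×14.007 = 103.124 → 103.12 g/mol.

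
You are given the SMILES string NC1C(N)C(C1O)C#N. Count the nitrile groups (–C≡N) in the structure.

1

The nitrile motif appears at heavy-atom position 8 in the SMILES.
Other groups present: 1 hydroxyl, 2 primary amine.
Nitrile count: 1.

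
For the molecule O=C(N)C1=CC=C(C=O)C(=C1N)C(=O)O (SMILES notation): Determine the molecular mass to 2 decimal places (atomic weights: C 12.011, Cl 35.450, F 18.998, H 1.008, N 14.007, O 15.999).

First, the molecular formula is C9H8N2O4 (counting implicit H from valence).
  C: 9 × 12.011 = 108.099
  H: 8 × 1.008 = 8.064
  N: 2 × 14.007 = 28.014
  O: 4 × 15.999 = 63.996
Sum: 9×12.011 + 8×1.008 + 2×14.007 + 4×15.999 = 208.173 → 208.17 g/mol.

208.17 g/mol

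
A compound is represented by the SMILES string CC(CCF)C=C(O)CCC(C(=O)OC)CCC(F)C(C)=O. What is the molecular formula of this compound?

Walk through each heavy atom and fill implicit hydrogens from standard valence (C 4, N 3, O 2, S 2, halogen 1):
  atom 1: C, bond orders sum to 1 (valence 4) → 3 H
  atom 2: C, bond orders sum to 3 (valence 4) → 1 H
  atom 3: C, bond orders sum to 2 (valence 4) → 2 H
  atom 4: C, bond orders sum to 2 (valence 4) → 2 H
  atom 5: F (halogen, monovalent) → 0 H
  atom 6: C, bond orders sum to 3 (valence 4) → 1 H
  atom 7: C, bond orders sum to 4 (valence 4) → 0 H
  atom 8: O, bond orders sum to 1 (valence 2) → 1 H
  atom 9: C, bond orders sum to 2 (valence 4) → 2 H
  atom 10: C, bond orders sum to 2 (valence 4) → 2 H
  atom 11: C, bond orders sum to 3 (valence 4) → 1 H
  atom 12: C, bond orders sum to 4 (valence 4) → 0 H
  atom 13: O, bond orders sum to 2 (valence 2) → 0 H
  atom 14: O, bond orders sum to 2 (valence 2) → 0 H
  atom 15: C, bond orders sum to 1 (valence 4) → 3 H
  atom 16: C, bond orders sum to 2 (valence 4) → 2 H
  atom 17: C, bond orders sum to 2 (valence 4) → 2 H
  atom 18: C, bond orders sum to 3 (valence 4) → 1 H
  atom 19: F (halogen, monovalent) → 0 H
  atom 20: C, bond orders sum to 4 (valence 4) → 0 H
  atom 21: C, bond orders sum to 1 (valence 4) → 3 H
  atom 22: O, bond orders sum to 2 (valence 2) → 0 H
Totals → C:16, H:26, F:2, O:4.

C16H26F2O4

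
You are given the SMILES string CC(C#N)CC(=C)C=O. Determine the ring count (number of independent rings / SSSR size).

In SMILES, each pair of matching ring-closure digits denotes one ring-closing bond; the number of such bonds equals the number of independent rings.
Ring-closure bonds here: 0.

0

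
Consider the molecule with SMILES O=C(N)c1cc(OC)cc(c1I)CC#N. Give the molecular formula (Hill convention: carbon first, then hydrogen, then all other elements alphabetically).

C10H9IN2O2

Walk through each heavy atom and fill implicit hydrogens from standard valence (C 4, N 3, O 2, S 2, halogen 1); for lowercase aromatic atoms, an aromatic c carries 1 H when it has two neighbours and 0 H with three, and aromatic n carries 0 H:
  atom 1: O, bond orders sum to 2 (valence 2) → 0 H
  atom 2: C, bond orders sum to 4 (valence 4) → 0 H
  atom 3: N, bond orders sum to 1 (valence 3) → 2 H
  atom 4: aromatic c, 3 neighbours → 0 H
  atom 5: aromatic c, 2 neighbours → 1 H
  atom 6: aromatic c, 3 neighbours → 0 H
  atom 7: O, bond orders sum to 2 (valence 2) → 0 H
  atom 8: C, bond orders sum to 1 (valence 4) → 3 H
  atom 9: aromatic c, 2 neighbours → 1 H
  atom 10: aromatic c, 3 neighbours → 0 H
  atom 11: aromatic c, 3 neighbours → 0 H
  atom 12: I (halogen, monovalent) → 0 H
  atom 13: C, bond orders sum to 2 (valence 4) → 2 H
  atom 14: C, bond orders sum to 4 (valence 4) → 0 H
  atom 15: N, bond orders sum to 3 (valence 3) → 0 H
Totals → C:10, H:9, I:1, N:2, O:2.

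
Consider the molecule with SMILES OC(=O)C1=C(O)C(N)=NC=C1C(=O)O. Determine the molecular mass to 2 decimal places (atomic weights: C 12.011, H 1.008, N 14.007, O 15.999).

198.13 g/mol

First, the molecular formula is C7H6N2O5 (counting implicit H from valence).
  C: 7 × 12.011 = 84.077
  H: 6 × 1.008 = 6.048
  N: 2 × 14.007 = 28.014
  O: 5 × 15.999 = 79.995
Sum: 7×12.011 + 6×1.008 + 2×14.007 + 5×15.999 = 198.134 → 198.13 g/mol.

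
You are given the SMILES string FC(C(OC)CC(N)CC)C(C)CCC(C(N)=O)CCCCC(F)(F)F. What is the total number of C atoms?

18

Count every carbon token in the SMILES (each C, including those in ring-closure positions and inside branches).
Carbon count: 18.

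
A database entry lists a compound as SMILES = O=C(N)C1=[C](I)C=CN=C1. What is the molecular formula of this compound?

C6H5IN2O

Walk through each heavy atom and fill implicit hydrogens from standard valence (C 4, N 3, O 2, S 2, halogen 1):
  atom 1: O, bond orders sum to 2 (valence 2) → 0 H
  atom 2: C, bond orders sum to 4 (valence 4) → 0 H
  atom 3: N, bond orders sum to 1 (valence 3) → 2 H
  atom 4: C, bond orders sum to 4 (valence 4) → 0 H
  atom 5: C with explicit H count 0
  atom 6: I (halogen, monovalent) → 0 H
  atom 7: C, bond orders sum to 3 (valence 4) → 1 H
  atom 8: C, bond orders sum to 3 (valence 4) → 1 H
  atom 9: N, bond orders sum to 3 (valence 3) → 0 H
  atom 10: C, bond orders sum to 3 (valence 4) → 1 H
Totals → C:6, H:5, I:1, N:2, O:1.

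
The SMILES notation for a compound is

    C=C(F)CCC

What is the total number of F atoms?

1

Scan the SMILES for F atoms (remember two-letter symbols like Cl and Br are single atoms).
Fluorine count: 1.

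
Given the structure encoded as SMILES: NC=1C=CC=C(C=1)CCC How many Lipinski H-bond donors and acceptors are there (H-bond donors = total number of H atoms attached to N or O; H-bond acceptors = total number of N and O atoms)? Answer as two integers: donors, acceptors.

Donors: find every N or O and count the H atoms it carries.
  atom 1 (N): bond orders sum to 1 → 2 H
Lipinski HBD = 2.
Acceptors: N atoms = 1, O atoms = 0 → HBA = 1.

2, 1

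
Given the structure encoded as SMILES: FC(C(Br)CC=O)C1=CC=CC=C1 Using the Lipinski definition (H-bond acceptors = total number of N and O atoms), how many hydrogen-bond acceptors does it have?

1

N atoms: 0; O atoms: 1.
Lipinski HBA = 0 + 1 = 1.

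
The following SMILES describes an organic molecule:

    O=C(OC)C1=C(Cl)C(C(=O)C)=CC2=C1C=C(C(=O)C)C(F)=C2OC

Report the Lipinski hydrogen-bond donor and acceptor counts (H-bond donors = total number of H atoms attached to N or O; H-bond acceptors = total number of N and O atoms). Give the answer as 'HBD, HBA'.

0, 5

Donors: find every N or O and count the H atoms it carries.
  atom 1 (O): bond orders sum to 2 → 0 H
  atom 3 (O): bond orders sum to 2 → 0 H
  atom 10 (O): bond orders sum to 2 → 0 H
  atom 18 (O): bond orders sum to 2 → 0 H
  atom 23 (O): bond orders sum to 2 → 0 H
Lipinski HBD = 0.
Acceptors: N atoms = 0, O atoms = 5 → HBA = 5.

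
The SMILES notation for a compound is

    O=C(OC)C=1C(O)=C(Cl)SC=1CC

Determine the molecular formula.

Walk through each heavy atom and fill implicit hydrogens from standard valence (C 4, N 3, O 2, S 2, halogen 1):
  atom 1: O, bond orders sum to 2 (valence 2) → 0 H
  atom 2: C, bond orders sum to 4 (valence 4) → 0 H
  atom 3: O, bond orders sum to 2 (valence 2) → 0 H
  atom 4: C, bond orders sum to 1 (valence 4) → 3 H
  atom 5: C, bond orders sum to 4 (valence 4) → 0 H
  atom 6: C, bond orders sum to 4 (valence 4) → 0 H
  atom 7: O, bond orders sum to 1 (valence 2) → 1 H
  atom 8: C, bond orders sum to 4 (valence 4) → 0 H
  atom 9: Cl (halogen, monovalent) → 0 H
  atom 10: S, bond orders sum to 2 (valence 2) → 0 H
  atom 11: C, bond orders sum to 4 (valence 4) → 0 H
  atom 12: C, bond orders sum to 2 (valence 4) → 2 H
  atom 13: C, bond orders sum to 1 (valence 4) → 3 H
Totals → C:8, H:9, Cl:1, O:3, S:1.

C8H9ClO3S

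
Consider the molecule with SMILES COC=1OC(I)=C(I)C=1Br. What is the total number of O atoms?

2

Scan the SMILES for O atoms (remember two-letter symbols like Cl and Br are single atoms).
Oxygen count: 2.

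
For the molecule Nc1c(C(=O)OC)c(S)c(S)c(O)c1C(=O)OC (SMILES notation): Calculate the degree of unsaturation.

6

Molecular formula: C10H11NO5S2.
DoU = (2C + 2 + N − H − X) / 2, where X is the halogen count and O/S are ignored.
    = (2·10 + 2 + 1 − 11 − 0) / 2 = 12 / 2 = 6.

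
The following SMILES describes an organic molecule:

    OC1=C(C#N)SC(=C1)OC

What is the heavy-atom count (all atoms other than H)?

Every atom symbol written in the SMILES (organic subset) is one heavy atom; implicit H are not written.
Heavy atoms by element → C:6, N:1, O:2, S:1.
Total: 10.

10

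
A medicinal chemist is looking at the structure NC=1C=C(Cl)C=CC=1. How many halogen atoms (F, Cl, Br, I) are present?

Halogen atoms appear at heavy-atom position 5 (1×Cl).
Other groups present: 1 primary amine.
Halogen count: 1.

1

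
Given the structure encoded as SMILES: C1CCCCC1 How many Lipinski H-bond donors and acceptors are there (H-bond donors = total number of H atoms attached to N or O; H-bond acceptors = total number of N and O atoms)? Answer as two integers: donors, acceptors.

Donors: find every N or O and count the H atoms it carries.
  (no N or O atoms present)
Lipinski HBD = 0.
Acceptors: N atoms = 0, O atoms = 0 → HBA = 0.

0, 0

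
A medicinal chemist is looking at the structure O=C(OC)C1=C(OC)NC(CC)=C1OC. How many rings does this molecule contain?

In SMILES, each pair of matching ring-closure digits denotes one ring-closing bond; the number of such bonds equals the number of independent rings.
Ring-closure bonds here: 1.

1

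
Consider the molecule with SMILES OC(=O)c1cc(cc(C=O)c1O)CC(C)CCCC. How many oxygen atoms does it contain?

Scan the SMILES for O atoms (remember two-letter symbols like Cl and Br are single atoms).
Oxygen count: 4.

4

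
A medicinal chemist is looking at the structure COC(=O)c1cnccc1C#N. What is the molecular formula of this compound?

C8H6N2O2

Walk through each heavy atom and fill implicit hydrogens from standard valence (C 4, N 3, O 2, S 2, halogen 1); for lowercase aromatic atoms, an aromatic c carries 1 H when it has two neighbours and 0 H with three, and aromatic n carries 0 H:
  atom 1: C, bond orders sum to 1 (valence 4) → 3 H
  atom 2: O, bond orders sum to 2 (valence 2) → 0 H
  atom 3: C, bond orders sum to 4 (valence 4) → 0 H
  atom 4: O, bond orders sum to 2 (valence 2) → 0 H
  atom 5: aromatic c, 3 neighbours → 0 H
  atom 6: aromatic c, 2 neighbours → 1 H
  atom 7: aromatic n, 2 neighbours → 0 H
  atom 8: aromatic c, 2 neighbours → 1 H
  atom 9: aromatic c, 2 neighbours → 1 H
  atom 10: aromatic c, 3 neighbours → 0 H
  atom 11: C, bond orders sum to 4 (valence 4) → 0 H
  atom 12: N, bond orders sum to 3 (valence 3) → 0 H
Totals → C:8, H:6, N:2, O:2.
In Hill order: C8H6N2O2.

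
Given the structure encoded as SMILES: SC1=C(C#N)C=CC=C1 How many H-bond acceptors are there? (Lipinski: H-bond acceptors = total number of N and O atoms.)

N atoms: 1; O atoms: 0.
Lipinski HBA = 1 + 0 = 1.

1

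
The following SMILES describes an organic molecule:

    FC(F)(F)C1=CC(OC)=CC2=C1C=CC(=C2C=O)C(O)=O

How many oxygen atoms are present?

4

Scan the SMILES for O atoms (remember two-letter symbols like Cl and Br are single atoms).
Oxygen count: 4.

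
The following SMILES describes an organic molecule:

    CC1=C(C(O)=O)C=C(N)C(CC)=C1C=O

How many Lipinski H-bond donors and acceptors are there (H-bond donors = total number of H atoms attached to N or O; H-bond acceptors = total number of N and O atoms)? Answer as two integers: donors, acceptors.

3, 4

Donors: find every N or O and count the H atoms it carries.
  atom 5 (O): bond orders sum to 1 → 1 H
  atom 6 (O): bond orders sum to 2 → 0 H
  atom 9 (N): bond orders sum to 1 → 2 H
  atom 15 (O): bond orders sum to 2 → 0 H
Lipinski HBD = 3.
Acceptors: N atoms = 1, O atoms = 3 → HBA = 4.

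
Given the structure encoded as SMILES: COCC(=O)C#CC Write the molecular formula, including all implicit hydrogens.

C6H8O2

Walk through each heavy atom and fill implicit hydrogens from standard valence (C 4, N 3, O 2, S 2, halogen 1):
  atom 1: C, bond orders sum to 1 (valence 4) → 3 H
  atom 2: O, bond orders sum to 2 (valence 2) → 0 H
  atom 3: C, bond orders sum to 2 (valence 4) → 2 H
  atom 4: C, bond orders sum to 4 (valence 4) → 0 H
  atom 5: O, bond orders sum to 2 (valence 2) → 0 H
  atom 6: C, bond orders sum to 4 (valence 4) → 0 H
  atom 7: C, bond orders sum to 4 (valence 4) → 0 H
  atom 8: C, bond orders sum to 1 (valence 4) → 3 H
Totals → C:6, H:8, O:2.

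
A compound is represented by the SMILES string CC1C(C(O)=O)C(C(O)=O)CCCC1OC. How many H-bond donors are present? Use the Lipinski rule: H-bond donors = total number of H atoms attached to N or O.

Donors: find every N or O and count the H atoms it carries.
  atom 5 (O): bond orders sum to 1 → 1 H
  atom 6 (O): bond orders sum to 2 → 0 H
  atom 9 (O): bond orders sum to 1 → 1 H
  atom 10 (O): bond orders sum to 2 → 0 H
  atom 15 (O): bond orders sum to 2 → 0 H
Lipinski HBD = 2.

2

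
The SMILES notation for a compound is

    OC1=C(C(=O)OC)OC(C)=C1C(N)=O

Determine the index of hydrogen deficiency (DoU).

Molecular formula: C8H9NO5.
DoU = (2C + 2 + N − H − X) / 2, where X is the halogen count and O/S are ignored.
    = (2·8 + 2 + 1 − 9 − 0) / 2 = 10 / 2 = 5.

5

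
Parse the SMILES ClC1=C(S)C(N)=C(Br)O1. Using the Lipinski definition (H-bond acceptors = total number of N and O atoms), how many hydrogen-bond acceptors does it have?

N atoms: 1; O atoms: 1.
Lipinski HBA = 1 + 1 = 2.

2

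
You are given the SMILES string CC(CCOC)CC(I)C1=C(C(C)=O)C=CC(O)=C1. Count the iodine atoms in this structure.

Scan the SMILES for I atoms (remember two-letter symbols like Cl and Br are single atoms).
Iodine count: 1.

1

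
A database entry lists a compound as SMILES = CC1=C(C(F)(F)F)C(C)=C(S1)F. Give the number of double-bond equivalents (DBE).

Degree of unsaturation = (number of rings) + (number of π bonds).
Ring closures in the SMILES: 1.
π bonds: 2 double bonds (each 1 DoU) → 2 DoU from unsaturation.
Total DoU = 1 + 2 = 3.

3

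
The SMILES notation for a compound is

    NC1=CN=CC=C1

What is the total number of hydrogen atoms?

6

Walk through each heavy atom and fill implicit hydrogens from standard valence (C 4, N 3, O 2, S 2, halogen 1):
  atom 1: N, bond orders sum to 1 (valence 3) → 2 H
  atom 2: C, bond orders sum to 4 (valence 4) → 0 H
  atom 3: C, bond orders sum to 3 (valence 4) → 1 H
  atom 4: N, bond orders sum to 3 (valence 3) → 0 H
  atom 5: C, bond orders sum to 3 (valence 4) → 1 H
  atom 6: C, bond orders sum to 3 (valence 4) → 1 H
  atom 7: C, bond orders sum to 3 (valence 4) → 1 H
Total hydrogens: 6.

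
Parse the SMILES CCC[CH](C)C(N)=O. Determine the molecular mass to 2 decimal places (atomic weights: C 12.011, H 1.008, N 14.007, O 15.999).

First, the molecular formula is C6H13NO (counting implicit H from valence).
  C: 6 × 12.011 = 72.066
  H: 13 × 1.008 = 13.104
  N: 1 × 14.007 = 14.007
  O: 1 × 15.999 = 15.999
Sum: 6×12.011 + 13×1.008 + 1×14.007 + 1×15.999 = 115.176 → 115.18 g/mol.

115.18 g/mol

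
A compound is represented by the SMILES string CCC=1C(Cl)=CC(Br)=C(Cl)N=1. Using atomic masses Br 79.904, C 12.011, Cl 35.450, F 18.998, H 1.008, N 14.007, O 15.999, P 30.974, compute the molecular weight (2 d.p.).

254.94 g/mol

First, the molecular formula is C7H6BrCl2N (counting implicit H from valence).
  Br: 1 × 79.904 = 79.904
  C: 7 × 12.011 = 84.077
  Cl: 2 × 35.450 = 70.900
  H: 6 × 1.008 = 6.048
  N: 1 × 14.007 = 14.007
Sum: 1×79.904 + 7×12.011 + 2×35.450 + 6×1.008 + 1×14.007 = 254.936 → 254.94 g/mol.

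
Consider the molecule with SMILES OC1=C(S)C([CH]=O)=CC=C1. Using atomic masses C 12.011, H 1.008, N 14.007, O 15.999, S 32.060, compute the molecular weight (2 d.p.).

154.18 g/mol

First, the molecular formula is C7H6O2S (counting implicit H from valence).
  C: 7 × 12.011 = 84.077
  H: 6 × 1.008 = 6.048
  O: 2 × 15.999 = 31.998
  S: 1 × 32.060 = 32.060
Sum: 7×12.011 + 6×1.008 + 2×15.999 + 1×32.060 = 154.183 → 154.18 g/mol.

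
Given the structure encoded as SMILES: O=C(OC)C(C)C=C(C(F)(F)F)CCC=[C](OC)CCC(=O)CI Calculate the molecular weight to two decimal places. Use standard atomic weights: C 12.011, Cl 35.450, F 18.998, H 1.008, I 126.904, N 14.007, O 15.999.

First, the molecular formula is C16H22F3IO4 (counting implicit H from valence).
  C: 16 × 12.011 = 192.176
  F: 3 × 18.998 = 56.994
  H: 22 × 1.008 = 22.176
  I: 1 × 126.904 = 126.904
  O: 4 × 15.999 = 63.996
Sum: 16×12.011 + 3×18.998 + 22×1.008 + 1×126.904 + 4×15.999 = 462.246 → 462.25 g/mol.

462.25 g/mol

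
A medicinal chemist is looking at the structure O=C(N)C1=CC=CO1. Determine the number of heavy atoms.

Every atom symbol written in the SMILES (organic subset) is one heavy atom; implicit H are not written.
Heavy atoms by element → C:5, N:1, O:2.
Total: 8.

8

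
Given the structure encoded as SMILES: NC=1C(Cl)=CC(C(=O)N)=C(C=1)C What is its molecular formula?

Walk through each heavy atom and fill implicit hydrogens from standard valence (C 4, N 3, O 2, S 2, halogen 1):
  atom 1: N, bond orders sum to 1 (valence 3) → 2 H
  atom 2: C, bond orders sum to 4 (valence 4) → 0 H
  atom 3: C, bond orders sum to 4 (valence 4) → 0 H
  atom 4: Cl (halogen, monovalent) → 0 H
  atom 5: C, bond orders sum to 3 (valence 4) → 1 H
  atom 6: C, bond orders sum to 4 (valence 4) → 0 H
  atom 7: C, bond orders sum to 4 (valence 4) → 0 H
  atom 8: O, bond orders sum to 2 (valence 2) → 0 H
  atom 9: N, bond orders sum to 1 (valence 3) → 2 H
  atom 10: C, bond orders sum to 4 (valence 4) → 0 H
  atom 11: C, bond orders sum to 3 (valence 4) → 1 H
  atom 12: C, bond orders sum to 1 (valence 4) → 3 H
Totals → C:8, H:9, Cl:1, N:2, O:1.
In Hill order: C8H9ClN2O.

C8H9ClN2O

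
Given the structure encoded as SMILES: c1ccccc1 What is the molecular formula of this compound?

C6H6

Walk through each heavy atom and fill implicit hydrogens from standard valence (C 4, N 3, O 2, S 2, halogen 1); for lowercase aromatic atoms, an aromatic c carries 1 H when it has two neighbours and 0 H with three, and aromatic n carries 0 H:
  atom 1: aromatic c, 2 neighbours → 1 H
  atom 2: aromatic c, 2 neighbours → 1 H
  atom 3: aromatic c, 2 neighbours → 1 H
  atom 4: aromatic c, 2 neighbours → 1 H
  atom 5: aromatic c, 2 neighbours → 1 H
  atom 6: aromatic c, 2 neighbours → 1 H
Totals → C:6, H:6.
In Hill order: C6H6.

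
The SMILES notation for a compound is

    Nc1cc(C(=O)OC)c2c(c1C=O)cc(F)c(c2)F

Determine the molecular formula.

C13H9F2NO3

Walk through each heavy atom and fill implicit hydrogens from standard valence (C 4, N 3, O 2, S 2, halogen 1); for lowercase aromatic atoms, an aromatic c carries 1 H when it has two neighbours and 0 H with three, and aromatic n carries 0 H:
  atom 1: N, bond orders sum to 1 (valence 3) → 2 H
  atom 2: aromatic c, 3 neighbours → 0 H
  atom 3: aromatic c, 2 neighbours → 1 H
  atom 4: aromatic c, 3 neighbours → 0 H
  atom 5: C, bond orders sum to 4 (valence 4) → 0 H
  atom 6: O, bond orders sum to 2 (valence 2) → 0 H
  atom 7: O, bond orders sum to 2 (valence 2) → 0 H
  atom 8: C, bond orders sum to 1 (valence 4) → 3 H
  atom 9: aromatic c, 3 neighbours → 0 H
  atom 10: aromatic c, 3 neighbours → 0 H
  atom 11: aromatic c, 3 neighbours → 0 H
  atom 12: C, bond orders sum to 3 (valence 4) → 1 H
  atom 13: O, bond orders sum to 2 (valence 2) → 0 H
  atom 14: aromatic c, 2 neighbours → 1 H
  atom 15: aromatic c, 3 neighbours → 0 H
  atom 16: F (halogen, monovalent) → 0 H
  atom 17: aromatic c, 3 neighbours → 0 H
  atom 18: aromatic c, 2 neighbours → 1 H
  atom 19: F (halogen, monovalent) → 0 H
Totals → C:13, H:9, F:2, N:1, O:3.
In Hill order: C13H9F2NO3.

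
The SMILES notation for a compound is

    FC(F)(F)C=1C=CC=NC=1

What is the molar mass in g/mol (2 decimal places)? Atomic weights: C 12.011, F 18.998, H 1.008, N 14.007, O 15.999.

First, the molecular formula is C6H4F3N (counting implicit H from valence).
  C: 6 × 12.011 = 72.066
  F: 3 × 18.998 = 56.994
  H: 4 × 1.008 = 4.032
  N: 1 × 14.007 = 14.007
Sum: 6×12.011 + 3×18.998 + 4×1.008 + 1×14.007 = 147.099 → 147.10 g/mol.

147.10 g/mol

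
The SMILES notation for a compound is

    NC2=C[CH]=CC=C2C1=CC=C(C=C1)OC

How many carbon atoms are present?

13

Count every carbon token in the SMILES (each C, including those in ring-closure positions and inside branches).
Carbon count: 13.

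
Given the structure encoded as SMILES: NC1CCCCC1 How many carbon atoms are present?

6

Count every carbon token in the SMILES (each C, including those in ring-closure positions and inside branches).
Carbon count: 6.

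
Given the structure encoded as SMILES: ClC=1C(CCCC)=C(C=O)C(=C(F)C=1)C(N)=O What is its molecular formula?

Walk through each heavy atom and fill implicit hydrogens from standard valence (C 4, N 3, O 2, S 2, halogen 1):
  atom 1: Cl (halogen, monovalent) → 0 H
  atom 2: C, bond orders sum to 4 (valence 4) → 0 H
  atom 3: C, bond orders sum to 4 (valence 4) → 0 H
  atom 4: C, bond orders sum to 2 (valence 4) → 2 H
  atom 5: C, bond orders sum to 2 (valence 4) → 2 H
  atom 6: C, bond orders sum to 2 (valence 4) → 2 H
  atom 7: C, bond orders sum to 1 (valence 4) → 3 H
  atom 8: C, bond orders sum to 4 (valence 4) → 0 H
  atom 9: C, bond orders sum to 3 (valence 4) → 1 H
  atom 10: O, bond orders sum to 2 (valence 2) → 0 H
  atom 11: C, bond orders sum to 4 (valence 4) → 0 H
  atom 12: C, bond orders sum to 4 (valence 4) → 0 H
  atom 13: F (halogen, monovalent) → 0 H
  atom 14: C, bond orders sum to 3 (valence 4) → 1 H
  atom 15: C, bond orders sum to 4 (valence 4) → 0 H
  atom 16: N, bond orders sum to 1 (valence 3) → 2 H
  atom 17: O, bond orders sum to 2 (valence 2) → 0 H
Totals → C:12, H:13, Cl:1, F:1, N:1, O:2.
In Hill order: C12H13ClFNO2.

C12H13ClFNO2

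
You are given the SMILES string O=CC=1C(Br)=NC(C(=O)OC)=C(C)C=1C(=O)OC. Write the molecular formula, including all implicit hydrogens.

C11H10BrNO5

Walk through each heavy atom and fill implicit hydrogens from standard valence (C 4, N 3, O 2, S 2, halogen 1):
  atom 1: O, bond orders sum to 2 (valence 2) → 0 H
  atom 2: C, bond orders sum to 3 (valence 4) → 1 H
  atom 3: C, bond orders sum to 4 (valence 4) → 0 H
  atom 4: C, bond orders sum to 4 (valence 4) → 0 H
  atom 5: Br (halogen, monovalent) → 0 H
  atom 6: N, bond orders sum to 3 (valence 3) → 0 H
  atom 7: C, bond orders sum to 4 (valence 4) → 0 H
  atom 8: C, bond orders sum to 4 (valence 4) → 0 H
  atom 9: O, bond orders sum to 2 (valence 2) → 0 H
  atom 10: O, bond orders sum to 2 (valence 2) → 0 H
  atom 11: C, bond orders sum to 1 (valence 4) → 3 H
  atom 12: C, bond orders sum to 4 (valence 4) → 0 H
  atom 13: C, bond orders sum to 1 (valence 4) → 3 H
  atom 14: C, bond orders sum to 4 (valence 4) → 0 H
  atom 15: C, bond orders sum to 4 (valence 4) → 0 H
  atom 16: O, bond orders sum to 2 (valence 2) → 0 H
  atom 17: O, bond orders sum to 2 (valence 2) → 0 H
  atom 18: C, bond orders sum to 1 (valence 4) → 3 H
Totals → C:11, H:10, Br:1, N:1, O:5.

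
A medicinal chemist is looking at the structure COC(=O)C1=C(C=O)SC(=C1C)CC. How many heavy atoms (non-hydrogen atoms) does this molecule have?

Every atom symbol written in the SMILES (organic subset) is one heavy atom; implicit H are not written.
Heavy atoms by element → C:10, O:3, S:1.
Total: 14.

14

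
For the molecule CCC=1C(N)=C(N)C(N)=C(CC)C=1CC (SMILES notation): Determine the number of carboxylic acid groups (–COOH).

Scan the SMILES for the carboxylic acid motif — none present.
Groups that are present: 3 primary amine.

0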